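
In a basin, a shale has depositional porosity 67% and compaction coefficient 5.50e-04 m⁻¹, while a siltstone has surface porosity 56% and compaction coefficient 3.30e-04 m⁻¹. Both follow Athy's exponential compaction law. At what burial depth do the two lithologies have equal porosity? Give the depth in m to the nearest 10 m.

Working in km (1 km = 1000 m; k in km⁻¹ = k in m⁻¹ × 1000):
Set φ₀ₐ e^(−kₐd) = φ₀ᵦ e^(−kᵦd) ⇒ ln(φ₀ₐ/φ₀ᵦ) = (kₐ − kᵦ)·d
d = ln(0.67/0.56) / (0.55 − 0.33) = 0.1793 / 0.22 = 0.815 km

820 m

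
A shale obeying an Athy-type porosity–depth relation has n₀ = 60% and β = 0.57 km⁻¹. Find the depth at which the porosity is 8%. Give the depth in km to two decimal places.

Invert Athy's law: z = ln(n₀/n) / β
z = ln(0.6/0.08) / 0.57 = ln(7.5) / 0.57 = 2.0149 / 0.57 = 3.535 km

3.53 km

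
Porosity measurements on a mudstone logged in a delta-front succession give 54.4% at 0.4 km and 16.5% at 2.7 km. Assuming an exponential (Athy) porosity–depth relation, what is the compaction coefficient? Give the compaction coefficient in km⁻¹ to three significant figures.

Athy: phi(Z) = phi₀ e^(−kZ) ⇒ phi₁/phi₂ = e^{k(Z₂−Z₁)} ⇒ k = ln(phi₁/phi₂)/(Z₂−Z₁)
k = ln(0.544/0.165) / (2.7 − 0.4) = ln(3.297) / 2.3 = 1.1930 / 2.3 = 0.5187 km⁻¹

0.519 km⁻¹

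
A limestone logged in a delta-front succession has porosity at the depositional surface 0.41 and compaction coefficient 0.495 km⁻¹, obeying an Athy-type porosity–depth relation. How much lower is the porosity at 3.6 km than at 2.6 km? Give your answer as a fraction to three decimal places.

phi(2.6) = 0.41·e^(−0.495×2.6) = 0.1132
phi(3.6) = 0.41·e^(−0.495×3.6) = 0.0690
Δphi = 0.1132 − 0.0690 = 0.0442

0.044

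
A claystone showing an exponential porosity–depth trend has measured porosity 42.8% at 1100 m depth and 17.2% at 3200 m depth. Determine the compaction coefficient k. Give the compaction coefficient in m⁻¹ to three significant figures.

Working in km (1 km = 1000 m; k in km⁻¹ = k in m⁻¹ × 1000):
Athy: phi(d) = phi₀ e^(−kd) ⇒ phi₁/phi₂ = e^{k(d₂−d₁)} ⇒ k = ln(phi₁/phi₂)/(d₂−d₁)
k = ln(0.428/0.172) / (3.2 − 1.1) = ln(2.488) / 2.1 = 0.9116 / 2.1 = 0.4341 km⁻¹

0.000434 m⁻¹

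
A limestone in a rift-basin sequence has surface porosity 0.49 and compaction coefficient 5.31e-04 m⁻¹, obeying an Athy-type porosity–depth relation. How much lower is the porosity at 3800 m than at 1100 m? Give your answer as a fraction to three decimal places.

0.208

Working in km (1 km = 1000 m; c in km⁻¹ = c in m⁻¹ × 1000):
φ(1.1) = 0.49·e^(−0.531×1.1) = 0.2732
φ(3.8) = 0.49·e^(−0.531×3.8) = 0.0651
Δφ = 0.2732 − 0.0651 = 0.2081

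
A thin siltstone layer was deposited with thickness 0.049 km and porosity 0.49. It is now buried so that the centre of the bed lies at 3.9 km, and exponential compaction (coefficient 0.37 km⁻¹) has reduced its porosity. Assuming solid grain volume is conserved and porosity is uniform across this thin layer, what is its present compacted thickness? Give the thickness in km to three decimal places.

Porosity at 3.9 km: n = 0.49·exp(−0.37×3.9) = 0.1157
Solid-volume conservation: h(1−n) = h₀(1−n₀) ⇒ h = h₀·(1−n₀)/(1−n)
h = 0.049 × (1 − 0.49)/(1 − 0.1157) = 0.049 × 0.5768 = 0.0283 km

0.028 km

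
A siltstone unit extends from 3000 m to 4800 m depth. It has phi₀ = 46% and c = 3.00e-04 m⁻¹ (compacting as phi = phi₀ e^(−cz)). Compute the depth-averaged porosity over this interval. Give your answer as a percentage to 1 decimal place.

Working in km (1 km = 1000 m; c in km⁻¹ = c in m⁻¹ × 1000):
⟨phi⟩ = (1/(z₂−z₁)) ∫ phi₀ e^(−cz) dz = phi₀·(e^(−c·z₁) − e^(−c·z₂)) / (c·(z₂−z₁))
e^(−0.3×3) = 0.4066; e^(−0.3×4.8) = 0.2369
⟨phi⟩ = 0.46 × (0.4066 − 0.2369) / (0.3 × 1.8) = 0.46 × 0.3142 = 0.1445

14.5%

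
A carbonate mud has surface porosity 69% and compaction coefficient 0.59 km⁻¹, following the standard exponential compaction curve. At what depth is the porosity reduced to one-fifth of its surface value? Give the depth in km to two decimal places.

phi/phi₀ = 1/5 ⇒ exp(−c·Z) = 1/5 ⇒ Z = ln(5) / c
Z = 1.6094 / 0.59 = 2.728 km

2.73 km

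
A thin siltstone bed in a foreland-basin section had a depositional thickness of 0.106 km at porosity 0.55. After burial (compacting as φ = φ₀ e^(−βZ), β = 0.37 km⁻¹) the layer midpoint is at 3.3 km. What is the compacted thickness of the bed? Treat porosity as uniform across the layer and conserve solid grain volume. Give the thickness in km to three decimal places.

0.057 km

Porosity at 3.3 km: φ = 0.55·exp(−0.37×3.3) = 0.1622
Solid-volume conservation: h(1−φ) = h₀(1−φ₀) ⇒ h = h₀·(1−φ₀)/(1−φ)
h = 0.106 × (1 − 0.55)/(1 − 0.1622) = 0.106 × 0.5371 = 0.0569 km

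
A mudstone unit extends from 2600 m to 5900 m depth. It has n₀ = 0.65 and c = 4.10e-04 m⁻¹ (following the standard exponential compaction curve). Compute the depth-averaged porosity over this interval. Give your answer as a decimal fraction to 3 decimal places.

Working in km (1 km = 1000 m; c in km⁻¹ = c in m⁻¹ × 1000):
⟨n⟩ = (1/(z₂−z₁)) ∫ n₀ e^(−cz) dz = n₀·(e^(−c·z₁) − e^(−c·z₂)) / (c·(z₂−z₁))
e^(−0.41×2.6) = 0.3444; e^(−0.41×5.9) = 0.0890
⟨n⟩ = 0.65 × (0.3444 − 0.0890) / (0.41 × 3.3) = 0.65 × 0.1887 = 0.1227

0.123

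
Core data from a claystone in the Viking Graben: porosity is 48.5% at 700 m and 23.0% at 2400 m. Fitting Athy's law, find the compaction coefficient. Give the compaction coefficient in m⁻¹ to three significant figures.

0.000439 m⁻¹

Working in km (1 km = 1000 m; k in km⁻¹ = k in m⁻¹ × 1000):
Athy: phi(z) = phi₀ e^(−kz) ⇒ phi₁/phi₂ = e^{k(z₂−z₁)} ⇒ k = ln(phi₁/phi₂)/(z₂−z₁)
k = ln(0.485/0.23) / (2.4 − 0.7) = ln(2.109) / 1.7 = 0.7461 / 1.7 = 0.4389 km⁻¹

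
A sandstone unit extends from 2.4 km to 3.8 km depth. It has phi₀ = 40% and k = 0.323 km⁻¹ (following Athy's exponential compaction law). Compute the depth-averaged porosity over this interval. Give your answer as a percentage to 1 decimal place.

⟨phi⟩ = (1/(Z₂−Z₁)) ∫ phi₀ e^(−kZ) dZ = phi₀·(e^(−k·Z₁) − e^(−k·Z₂)) / (k·(Z₂−Z₁))
e^(−0.323×2.4) = 0.4606; e^(−0.323×3.8) = 0.2931
⟨phi⟩ = 0.4 × (0.4606 − 0.2931) / (0.323 × 1.4) = 0.4 × 0.3705 = 0.1482

14.8%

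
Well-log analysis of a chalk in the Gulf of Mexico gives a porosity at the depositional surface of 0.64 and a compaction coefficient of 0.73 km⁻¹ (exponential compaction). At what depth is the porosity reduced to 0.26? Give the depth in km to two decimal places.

Invert Athy's law: Z = ln(n₀/n) / c
Z = ln(0.64/0.26) / 0.73 = ln(2.462) / 0.73 = 0.9008 / 0.73 = 1.234 km

1.23 km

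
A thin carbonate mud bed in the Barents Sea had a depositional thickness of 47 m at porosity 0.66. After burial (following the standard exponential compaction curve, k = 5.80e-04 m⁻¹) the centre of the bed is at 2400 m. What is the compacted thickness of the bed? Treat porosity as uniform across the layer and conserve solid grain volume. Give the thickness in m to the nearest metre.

19 m

Working in km (1 km = 1000 m; k in km⁻¹ = k in m⁻¹ × 1000):
Porosity at 2.4 km: φ = 0.66·exp(−0.58×2.4) = 0.1641
Solid-volume conservation: h(1−φ) = h₀(1−φ₀) ⇒ h = h₀·(1−φ₀)/(1−φ)
h = 0.047 × (1 − 0.66)/(1 − 0.1641) = 0.047 × 0.4067 = 0.0191 km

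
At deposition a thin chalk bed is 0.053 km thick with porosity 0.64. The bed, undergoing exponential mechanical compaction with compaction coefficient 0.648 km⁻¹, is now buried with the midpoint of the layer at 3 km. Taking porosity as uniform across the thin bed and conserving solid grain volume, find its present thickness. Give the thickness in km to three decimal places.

0.021 km

Porosity at 3 km: phi = 0.64·exp(−0.648×3) = 0.0916
Solid-volume conservation: h(1−phi) = h₀(1−phi₀) ⇒ h = h₀·(1−phi₀)/(1−phi)
h = 0.053 × (1 − 0.64)/(1 − 0.0916) = 0.053 × 0.3963 = 0.0210 km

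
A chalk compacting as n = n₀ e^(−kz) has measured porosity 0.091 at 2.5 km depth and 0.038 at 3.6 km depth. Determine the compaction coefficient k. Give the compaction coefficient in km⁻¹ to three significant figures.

0.794 km⁻¹

Athy: n(z) = n₀ e^(−kz) ⇒ n₁/n₂ = e^{k(z₂−z₁)} ⇒ k = ln(n₁/n₂)/(z₂−z₁)
k = ln(0.091/0.038) / (3.6 − 2.5) = ln(2.395) / 1.1 = 0.8733 / 1.1 = 0.7939 km⁻¹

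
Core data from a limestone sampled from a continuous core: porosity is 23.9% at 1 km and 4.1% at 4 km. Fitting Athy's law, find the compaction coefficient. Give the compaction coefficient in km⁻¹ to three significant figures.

0.588 km⁻¹

Athy: n(Z) = n₀ e^(−βZ) ⇒ n₁/n₂ = e^{β(Z₂−Z₁)} ⇒ β = ln(n₁/n₂)/(Z₂−Z₁)
β = ln(0.239/0.041) / (4 − 1) = ln(5.829) / 3 = 1.7629 / 3 = 0.5876 km⁻¹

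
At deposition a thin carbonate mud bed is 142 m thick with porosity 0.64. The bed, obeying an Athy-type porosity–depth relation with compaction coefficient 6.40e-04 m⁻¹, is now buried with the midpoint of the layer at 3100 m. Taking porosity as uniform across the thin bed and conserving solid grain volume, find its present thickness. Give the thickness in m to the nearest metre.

Working in km (1 km = 1000 m; β in km⁻¹ = β in m⁻¹ × 1000):
Porosity at 3.1 km: phi = 0.64·exp(−0.64×3.1) = 0.0880
Solid-volume conservation: h(1−phi) = h₀(1−phi₀) ⇒ h = h₀·(1−phi₀)/(1−phi)
h = 0.142 × (1 − 0.64)/(1 − 0.0880) = 0.142 × 0.3947 = 0.0561 km

56 m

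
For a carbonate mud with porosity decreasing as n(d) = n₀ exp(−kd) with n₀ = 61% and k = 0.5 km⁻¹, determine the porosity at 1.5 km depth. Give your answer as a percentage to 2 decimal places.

28.81%

n = n₀·exp(−k·d) = 0.61 × exp(−0.5 × 1.5) = 0.61 × exp(−0.75)
  = 0.61 × 0.4724 = 0.2881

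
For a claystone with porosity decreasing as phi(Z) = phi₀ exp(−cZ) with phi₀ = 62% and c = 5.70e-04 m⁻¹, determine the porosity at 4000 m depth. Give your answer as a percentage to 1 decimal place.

6.3%

Working in km (1 km = 1000 m; c in km⁻¹ = c in m⁻¹ × 1000):
phi = phi₀·exp(−c·Z) = 0.62 × exp(−0.57 × 4) = 0.62 × exp(−2.28)
  = 0.62 × 0.1023 = 0.0634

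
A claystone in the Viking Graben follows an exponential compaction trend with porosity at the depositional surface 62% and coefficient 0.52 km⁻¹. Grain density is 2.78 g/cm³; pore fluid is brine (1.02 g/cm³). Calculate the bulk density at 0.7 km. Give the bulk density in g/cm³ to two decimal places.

Porosity at depth: φ = 0.62·exp(−0.52×0.7) = 0.62×0.6949 = 0.4308
Bulk density: ρ_b = (1−φ)ρ_g + φ·ρ_f = 0.5692×2.78 + 0.4308×1.02
       = 1.582 + 0.439 = 2.022 g/cm³

2.02 g/cm³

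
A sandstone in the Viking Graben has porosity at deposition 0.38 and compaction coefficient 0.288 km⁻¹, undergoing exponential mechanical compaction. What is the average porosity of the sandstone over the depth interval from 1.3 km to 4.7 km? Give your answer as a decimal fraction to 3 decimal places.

0.167

⟨phi⟩ = (1/(Z₂−Z₁)) ∫ phi₀ e^(−cZ) dZ = phi₀·(e^(−c·Z₁) − e^(−c·Z₂)) / (c·(Z₂−Z₁))
e^(−0.288×1.3) = 0.6877; e^(−0.288×4.7) = 0.2583
⟨phi⟩ = 0.38 × (0.6877 − 0.2583) / (0.288 × 3.4) = 0.38 × 0.4385 = 0.1666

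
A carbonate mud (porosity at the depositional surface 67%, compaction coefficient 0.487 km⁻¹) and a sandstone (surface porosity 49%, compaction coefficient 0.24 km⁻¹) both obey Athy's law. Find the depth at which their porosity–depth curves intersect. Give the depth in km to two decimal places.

1.27 km

Set n₀ₐ e^(−βₐd) = n₀ᵦ e^(−βᵦd) ⇒ ln(n₀ₐ/n₀ᵦ) = (βₐ − βᵦ)·d
d = ln(0.67/0.49) / (0.487 − 0.24) = 0.3129 / 0.247 = 1.267 km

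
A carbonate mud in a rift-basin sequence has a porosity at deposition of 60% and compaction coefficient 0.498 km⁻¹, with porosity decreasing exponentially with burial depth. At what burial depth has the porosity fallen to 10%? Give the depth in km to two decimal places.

Invert Athy's law: z = ln(n₀/n) / β
z = ln(0.6/0.1) / 0.498 = ln(6) / 0.498 = 1.7918 / 0.498 = 3.598 km

3.60 km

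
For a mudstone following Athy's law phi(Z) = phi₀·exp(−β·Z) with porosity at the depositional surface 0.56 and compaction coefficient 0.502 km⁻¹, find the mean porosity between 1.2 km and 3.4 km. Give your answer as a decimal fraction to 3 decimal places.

0.186

⟨phi⟩ = (1/(Z₂−Z₁)) ∫ phi₀ e^(−βZ) dZ = phi₀·(e^(−β·Z₁) − e^(−β·Z₂)) / (β·(Z₂−Z₁))
e^(−0.502×1.2) = 0.5475; e^(−0.502×3.4) = 0.1814
⟨phi⟩ = 0.56 × (0.5475 − 0.1814) / (0.502 × 2.2) = 0.56 × 0.3314 = 0.1856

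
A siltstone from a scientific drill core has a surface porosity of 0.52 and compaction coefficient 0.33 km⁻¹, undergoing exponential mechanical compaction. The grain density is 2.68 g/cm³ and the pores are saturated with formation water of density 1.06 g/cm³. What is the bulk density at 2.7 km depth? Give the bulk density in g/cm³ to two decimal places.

2.33 g/cm³

Porosity at depth: n = 0.52·exp(−0.33×2.7) = 0.52×0.4102 = 0.2133
Bulk density: ρ_b = (1−n)ρ_g + n·ρ_f = 0.7867×2.68 + 0.2133×1.06
       = 2.108 + 0.226 = 2.334 g/cm³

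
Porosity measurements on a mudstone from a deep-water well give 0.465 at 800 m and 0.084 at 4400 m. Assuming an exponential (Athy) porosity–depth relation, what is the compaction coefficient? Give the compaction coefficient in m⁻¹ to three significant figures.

Working in km (1 km = 1000 m; k in km⁻¹ = k in m⁻¹ × 1000):
Athy: φ(d) = φ₀ e^(−kd) ⇒ φ₁/φ₂ = e^{k(d₂−d₁)} ⇒ k = ln(φ₁/φ₂)/(d₂−d₁)
k = ln(0.465/0.084) / (4.4 − 0.8) = ln(5.536) / 3.6 = 1.7112 / 3.6 = 0.4753 km⁻¹

0.000475 m⁻¹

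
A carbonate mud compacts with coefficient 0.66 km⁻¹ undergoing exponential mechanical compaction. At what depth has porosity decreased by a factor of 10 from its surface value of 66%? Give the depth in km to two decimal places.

n/n₀ = 1/10 ⇒ exp(−k·d) = 1/10 ⇒ d = ln(10) / k
d = 2.3026 / 0.66 = 3.489 km

3.49 km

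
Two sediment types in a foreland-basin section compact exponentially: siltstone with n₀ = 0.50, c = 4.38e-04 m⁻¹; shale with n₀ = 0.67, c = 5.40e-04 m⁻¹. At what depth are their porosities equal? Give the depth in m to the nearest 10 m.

Working in km (1 km = 1000 m; c in km⁻¹ = c in m⁻¹ × 1000):
Set n₀ₐ e^(−cₐz) = n₀ᵦ e^(−cᵦz) ⇒ ln(n₀ₐ/n₀ᵦ) = (cₐ − cᵦ)·z
z = ln(0.5/0.67) / (0.438 − 0.54) = -0.2927 / -0.102 = 2.869 km

2870 m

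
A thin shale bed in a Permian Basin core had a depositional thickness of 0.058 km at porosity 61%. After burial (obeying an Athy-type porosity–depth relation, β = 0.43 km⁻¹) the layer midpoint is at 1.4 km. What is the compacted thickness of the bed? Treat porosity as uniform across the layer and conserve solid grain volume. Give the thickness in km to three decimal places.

Porosity at 1.4 km: n = 0.61·exp(−0.43×1.4) = 0.3341
Solid-volume conservation: h(1−n) = h₀(1−n₀) ⇒ h = h₀·(1−n₀)/(1−n)
h = 0.058 × (1 − 0.61)/(1 − 0.3341) = 0.058 × 0.5857 = 0.0340 km

0.034 km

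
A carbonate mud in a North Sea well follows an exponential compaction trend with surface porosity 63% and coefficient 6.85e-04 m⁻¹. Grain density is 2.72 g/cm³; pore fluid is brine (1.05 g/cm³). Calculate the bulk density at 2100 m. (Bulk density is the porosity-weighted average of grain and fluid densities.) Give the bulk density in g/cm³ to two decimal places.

Working in km (1 km = 1000 m; k in km⁻¹ = k in m⁻¹ × 1000):
Porosity at depth: n = 0.63·exp(−0.685×2.1) = 0.63×0.2373 = 0.1495
Bulk density: ρ_b = (1−n)ρ_g + n·ρ_f = 0.8505×2.72 + 0.1495×1.05
       = 2.313 + 0.157 = 2.470 g/cm³

2.47 g/cm³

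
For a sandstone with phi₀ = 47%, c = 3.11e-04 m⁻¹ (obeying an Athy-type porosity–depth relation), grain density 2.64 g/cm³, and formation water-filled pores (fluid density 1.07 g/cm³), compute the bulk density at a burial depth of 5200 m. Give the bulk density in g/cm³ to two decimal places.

2.49 g/cm³

Working in km (1 km = 1000 m; c in km⁻¹ = c in m⁻¹ × 1000):
Porosity at depth: phi = 0.47·exp(−0.311×5.2) = 0.47×0.1985 = 0.0933
Bulk density: ρ_b = (1−phi)ρ_g + phi·ρ_f = 0.9067×2.64 + 0.0933×1.07
       = 2.394 + 0.100 = 2.494 g/cm³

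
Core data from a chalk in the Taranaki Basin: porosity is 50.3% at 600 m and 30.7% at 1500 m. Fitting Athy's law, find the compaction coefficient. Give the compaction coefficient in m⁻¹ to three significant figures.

0.000549 m⁻¹

Working in km (1 km = 1000 m; β in km⁻¹ = β in m⁻¹ × 1000):
Athy: phi(d) = phi₀ e^(−βd) ⇒ phi₁/phi₂ = e^{β(d₂−d₁)} ⇒ β = ln(phi₁/phi₂)/(d₂−d₁)
β = ln(0.503/0.307) / (1.5 − 0.6) = ln(1.638) / 0.9 = 0.4937 / 0.9 = 0.5486 km⁻¹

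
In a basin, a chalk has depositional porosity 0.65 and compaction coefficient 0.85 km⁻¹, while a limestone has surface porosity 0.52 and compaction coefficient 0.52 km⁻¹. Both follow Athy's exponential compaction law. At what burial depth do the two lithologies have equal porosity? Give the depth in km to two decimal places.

Set n₀ₐ e^(−βₐz) = n₀ᵦ e^(−βᵦz) ⇒ ln(n₀ₐ/n₀ᵦ) = (βₐ − βᵦ)·z
z = ln(0.65/0.52) / (0.85 − 0.52) = 0.2231 / 0.33 = 0.676 km

0.68 km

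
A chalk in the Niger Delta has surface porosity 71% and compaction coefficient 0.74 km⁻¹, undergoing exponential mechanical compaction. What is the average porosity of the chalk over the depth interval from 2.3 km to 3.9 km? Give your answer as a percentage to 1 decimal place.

⟨φ⟩ = (1/(d₂−d₁)) ∫ φ₀ e^(−βd) dd = φ₀·(e^(−β·d₁) − e^(−β·d₂)) / (β·(d₂−d₁))
e^(−0.74×2.3) = 0.1823; e^(−0.74×3.9) = 0.0558
⟨φ⟩ = 0.71 × (0.1823 − 0.0558) / (0.74 × 1.6) = 0.71 × 0.1069 = 0.0759

7.6%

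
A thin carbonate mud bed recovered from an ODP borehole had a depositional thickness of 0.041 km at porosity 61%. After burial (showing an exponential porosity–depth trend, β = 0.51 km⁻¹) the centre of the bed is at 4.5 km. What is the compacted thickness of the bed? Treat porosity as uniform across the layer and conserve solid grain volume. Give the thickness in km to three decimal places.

0.017 km

Porosity at 4.5 km: phi = 0.61·exp(−0.51×4.5) = 0.0615
Solid-volume conservation: h(1−phi) = h₀(1−phi₀) ⇒ h = h₀·(1−phi₀)/(1−phi)
h = 0.041 × (1 − 0.61)/(1 − 0.0615) = 0.041 × 0.4155 = 0.0170 km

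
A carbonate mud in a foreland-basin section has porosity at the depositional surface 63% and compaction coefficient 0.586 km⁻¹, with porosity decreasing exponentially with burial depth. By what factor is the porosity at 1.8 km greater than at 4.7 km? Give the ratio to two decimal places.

φ(z₁)/φ(z₂) = e^(−k·z₁)/e^(−k·z₂) = e^{k(z₂−z₁)}
= exp(0.586 × 2.9) = exp(1.699) = 5.4707

5.47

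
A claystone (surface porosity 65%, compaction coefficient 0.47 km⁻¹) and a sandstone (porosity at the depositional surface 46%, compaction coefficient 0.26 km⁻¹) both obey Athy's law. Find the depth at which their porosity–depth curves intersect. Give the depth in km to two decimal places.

Set n₀ₐ e^(−cₐd) = n₀ᵦ e^(−cᵦd) ⇒ ln(n₀ₐ/n₀ᵦ) = (cₐ − cᵦ)·d
d = ln(0.65/0.46) / (0.47 − 0.26) = 0.3457 / 0.21 = 1.646 km

1.65 km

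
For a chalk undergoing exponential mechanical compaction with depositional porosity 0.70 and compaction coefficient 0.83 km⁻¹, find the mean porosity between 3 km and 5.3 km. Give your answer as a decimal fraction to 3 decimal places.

0.026

⟨n⟩ = (1/(Z₂−Z₁)) ∫ n₀ e^(−kZ) dZ = n₀·(e^(−k·Z₁) − e^(−k·Z₂)) / (k·(Z₂−Z₁))
e^(−0.83×3) = 0.0829; e^(−0.83×5.3) = 0.0123
⟨n⟩ = 0.7 × (0.0829 − 0.0123) / (0.83 × 2.3) = 0.7 × 0.0370 = 0.0259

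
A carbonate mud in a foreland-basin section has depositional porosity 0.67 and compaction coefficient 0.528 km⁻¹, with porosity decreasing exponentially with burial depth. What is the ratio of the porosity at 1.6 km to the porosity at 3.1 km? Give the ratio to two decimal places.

phi(z₁)/phi(z₂) = e^(−c·z₁)/e^(−c·z₂) = e^{c(z₂−z₁)}
= exp(0.528 × 1.5) = exp(0.792) = 2.2078

2.21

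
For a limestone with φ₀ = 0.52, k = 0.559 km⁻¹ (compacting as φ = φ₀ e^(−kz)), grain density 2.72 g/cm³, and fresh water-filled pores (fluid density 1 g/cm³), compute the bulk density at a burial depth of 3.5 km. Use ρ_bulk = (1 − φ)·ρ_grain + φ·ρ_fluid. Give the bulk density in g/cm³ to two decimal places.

Porosity at depth: φ = 0.52·exp(−0.559×3.5) = 0.52×0.1414 = 0.0735
Bulk density: ρ_b = (1−φ)ρ_g + φ·ρ_f = 0.9265×2.72 + 0.0735×1
       = 2.520 + 0.074 = 2.594 g/cm³

2.59 g/cm³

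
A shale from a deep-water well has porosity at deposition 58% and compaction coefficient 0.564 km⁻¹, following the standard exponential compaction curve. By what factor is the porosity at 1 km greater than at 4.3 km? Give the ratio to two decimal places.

6.43

n(z₁)/n(z₂) = e^(−k·z₁)/e^(−k·z₂) = e^{k(z₂−z₁)}
= exp(0.564 × 3.3) = exp(1.861) = 6.4314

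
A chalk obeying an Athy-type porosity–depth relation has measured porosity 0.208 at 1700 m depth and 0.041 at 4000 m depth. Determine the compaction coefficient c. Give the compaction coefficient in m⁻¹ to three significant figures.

Working in km (1 km = 1000 m; c in km⁻¹ = c in m⁻¹ × 1000):
Athy: φ(z) = φ₀ e^(−cz) ⇒ φ₁/φ₂ = e^{c(z₂−z₁)} ⇒ c = ln(φ₁/φ₂)/(z₂−z₁)
c = ln(0.208/0.041) / (4 − 1.7) = ln(5.073) / 2.3 = 1.6240 / 2.3 = 0.7061 km⁻¹

0.000706 m⁻¹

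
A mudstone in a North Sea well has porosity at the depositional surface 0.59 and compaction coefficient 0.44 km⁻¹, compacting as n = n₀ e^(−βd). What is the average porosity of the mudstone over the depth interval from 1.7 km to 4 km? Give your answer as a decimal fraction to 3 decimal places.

0.176

⟨n⟩ = (1/(d₂−d₁)) ∫ n₀ e^(−βd) dd = n₀·(e^(−β·d₁) − e^(−β·d₂)) / (β·(d₂−d₁))
e^(−0.44×1.7) = 0.4733; e^(−0.44×4) = 0.1720
⟨n⟩ = 0.59 × (0.4733 − 0.1720) / (0.44 × 2.3) = 0.59 × 0.2977 = 0.1756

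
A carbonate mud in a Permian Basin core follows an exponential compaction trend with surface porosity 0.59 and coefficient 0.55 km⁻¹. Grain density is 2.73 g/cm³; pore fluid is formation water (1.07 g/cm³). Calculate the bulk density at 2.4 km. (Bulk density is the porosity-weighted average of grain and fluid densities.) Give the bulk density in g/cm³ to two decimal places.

Porosity at depth: n = 0.59·exp(−0.55×2.4) = 0.59×0.2671 = 0.1576
Bulk density: ρ_b = (1−n)ρ_g + n·ρ_f = 0.8424×2.73 + 0.1576×1.07
       = 2.300 + 0.169 = 2.468 g/cm³

2.47 g/cm³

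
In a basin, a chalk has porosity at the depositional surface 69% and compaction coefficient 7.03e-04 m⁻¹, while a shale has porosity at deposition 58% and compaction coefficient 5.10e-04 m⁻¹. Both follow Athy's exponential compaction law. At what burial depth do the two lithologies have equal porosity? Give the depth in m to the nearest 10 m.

Working in km (1 km = 1000 m; c in km⁻¹ = c in m⁻¹ × 1000):
Set phi₀ₐ e^(−cₐz) = phi₀ᵦ e^(−cᵦz) ⇒ ln(phi₀ₐ/phi₀ᵦ) = (cₐ − cᵦ)·z
z = ln(0.69/0.58) / (0.703 − 0.51) = 0.1737 / 0.193 = 0.900 km

900 m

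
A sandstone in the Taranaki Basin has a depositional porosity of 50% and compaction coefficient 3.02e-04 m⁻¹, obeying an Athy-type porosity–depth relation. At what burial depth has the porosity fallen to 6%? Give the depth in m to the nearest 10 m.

Working in km (1 km = 1000 m; k in km⁻¹ = k in m⁻¹ × 1000):
Invert Athy's law: d = ln(n₀/n) / k
d = ln(0.5/0.06) / 0.302 = ln(8.333) / 0.302 = 2.1203 / 0.302 = 7.021 km

7020 m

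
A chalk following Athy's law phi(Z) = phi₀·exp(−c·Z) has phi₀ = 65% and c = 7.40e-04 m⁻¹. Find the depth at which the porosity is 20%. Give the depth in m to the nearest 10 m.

1590 m

Working in km (1 km = 1000 m; c in km⁻¹ = c in m⁻¹ × 1000):
Invert Athy's law: Z = ln(phi₀/phi) / c
Z = ln(0.65/0.2) / 0.74 = ln(3.25) / 0.74 = 1.1787 / 0.74 = 1.593 km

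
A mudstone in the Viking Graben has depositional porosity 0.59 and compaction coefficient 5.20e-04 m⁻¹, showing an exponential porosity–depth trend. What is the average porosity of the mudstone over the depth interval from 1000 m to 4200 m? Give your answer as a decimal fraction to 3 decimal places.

Working in km (1 km = 1000 m; k in km⁻¹ = k in m⁻¹ × 1000):
⟨phi⟩ = (1/(z₂−z₁)) ∫ phi₀ e^(−kz) dz = phi₀·(e^(−k·z₁) − e^(−k·z₂)) / (k·(z₂−z₁))
e^(−0.52×1) = 0.5945; e^(−0.52×4.2) = 0.1126
⟨phi⟩ = 0.59 × (0.5945 − 0.1126) / (0.52 × 3.2) = 0.59 × 0.2896 = 0.1709

0.171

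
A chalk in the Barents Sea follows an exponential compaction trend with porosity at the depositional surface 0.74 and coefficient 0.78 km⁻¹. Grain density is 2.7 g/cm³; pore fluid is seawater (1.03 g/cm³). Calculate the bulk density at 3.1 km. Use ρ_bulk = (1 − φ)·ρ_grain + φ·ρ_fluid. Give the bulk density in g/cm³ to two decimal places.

Porosity at depth: phi = 0.74·exp(−0.78×3.1) = 0.74×0.0891 = 0.0659
Bulk density: ρ_b = (1−phi)ρ_g + phi·ρ_f = 0.9341×2.7 + 0.0659×1.03
       = 2.522 + 0.068 = 2.590 g/cm³

2.59 g/cm³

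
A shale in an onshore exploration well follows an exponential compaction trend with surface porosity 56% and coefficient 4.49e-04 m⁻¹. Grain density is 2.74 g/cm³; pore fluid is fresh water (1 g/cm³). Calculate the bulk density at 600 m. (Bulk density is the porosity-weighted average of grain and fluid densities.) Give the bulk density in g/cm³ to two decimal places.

2.00 g/cm³

Working in km (1 km = 1000 m; c in km⁻¹ = c in m⁻¹ × 1000):
Porosity at depth: n = 0.56·exp(−0.449×0.6) = 0.56×0.7638 = 0.4277
Bulk density: ρ_b = (1−n)ρ_g + n·ρ_f = 0.5723×2.74 + 0.4277×1
       = 1.568 + 0.428 = 1.996 g/cm³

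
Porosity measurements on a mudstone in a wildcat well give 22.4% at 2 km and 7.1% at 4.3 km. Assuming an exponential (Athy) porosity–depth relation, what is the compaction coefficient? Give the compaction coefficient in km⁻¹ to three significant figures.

Athy: phi(Z) = phi₀ e^(−cZ) ⇒ phi₁/phi₂ = e^{c(Z₂−Z₁)} ⇒ c = ln(phi₁/phi₂)/(Z₂−Z₁)
c = ln(0.224/0.071) / (4.3 − 2) = ln(3.155) / 2.3 = 1.1490 / 2.3 = 0.4996 km⁻¹

0.500 km⁻¹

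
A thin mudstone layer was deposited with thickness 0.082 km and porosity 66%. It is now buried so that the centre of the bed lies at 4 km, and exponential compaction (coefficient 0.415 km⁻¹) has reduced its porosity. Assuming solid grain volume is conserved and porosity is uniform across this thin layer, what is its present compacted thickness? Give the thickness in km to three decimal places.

0.032 km

Porosity at 4 km: φ = 0.66·exp(−0.415×4) = 0.1255
Solid-volume conservation: h(1−φ) = h₀(1−φ₀) ⇒ h = h₀·(1−φ₀)/(1−φ)
h = 0.082 × (1 − 0.66)/(1 − 0.1255) = 0.082 × 0.3888 = 0.0319 km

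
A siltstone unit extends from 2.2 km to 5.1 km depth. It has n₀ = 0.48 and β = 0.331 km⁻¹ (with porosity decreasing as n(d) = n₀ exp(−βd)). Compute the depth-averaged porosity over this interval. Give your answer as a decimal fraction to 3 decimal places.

0.149

⟨n⟩ = (1/(d₂−d₁)) ∫ n₀ e^(−βd) dd = n₀·(e^(−β·d₁) − e^(−β·d₂)) / (β·(d₂−d₁))
e^(−0.331×2.2) = 0.4828; e^(−0.331×5.1) = 0.1849
⟨n⟩ = 0.48 × (0.4828 − 0.1849) / (0.331 × 2.9) = 0.48 × 0.3104 = 0.1490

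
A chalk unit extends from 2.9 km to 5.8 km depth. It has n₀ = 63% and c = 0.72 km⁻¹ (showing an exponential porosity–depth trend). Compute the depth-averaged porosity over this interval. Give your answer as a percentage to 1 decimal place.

3.3%

⟨n⟩ = (1/(Z₂−Z₁)) ∫ n₀ e^(−cZ) dZ = n₀·(e^(−c·Z₁) − e^(−c·Z₂)) / (c·(Z₂−Z₁))
e^(−0.72×2.9) = 0.1239; e^(−0.72×5.8) = 0.0154
⟨n⟩ = 0.63 × (0.1239 − 0.0154) / (0.72 × 2.9) = 0.63 × 0.0520 = 0.0328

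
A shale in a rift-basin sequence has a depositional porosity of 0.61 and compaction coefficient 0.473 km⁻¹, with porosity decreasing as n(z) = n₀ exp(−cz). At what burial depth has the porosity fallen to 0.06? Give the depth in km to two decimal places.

Invert Athy's law: z = ln(n₀/n) / c
z = ln(0.61/0.06) / 0.473 = ln(10.17) / 0.473 = 2.3191 / 0.473 = 4.903 km

4.90 km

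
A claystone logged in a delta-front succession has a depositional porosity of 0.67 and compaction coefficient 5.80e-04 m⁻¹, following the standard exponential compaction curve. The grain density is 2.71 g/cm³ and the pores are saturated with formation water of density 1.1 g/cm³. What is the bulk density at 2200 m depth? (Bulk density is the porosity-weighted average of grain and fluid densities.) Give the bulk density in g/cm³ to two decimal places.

Working in km (1 km = 1000 m; c in km⁻¹ = c in m⁻¹ × 1000):
Porosity at depth: n = 0.67·exp(−0.58×2.2) = 0.67×0.2792 = 0.1870
Bulk density: ρ_b = (1−n)ρ_g + n·ρ_f = 0.8130×2.71 + 0.1870×1.1
       = 2.203 + 0.206 = 2.409 g/cm³

2.41 g/cm³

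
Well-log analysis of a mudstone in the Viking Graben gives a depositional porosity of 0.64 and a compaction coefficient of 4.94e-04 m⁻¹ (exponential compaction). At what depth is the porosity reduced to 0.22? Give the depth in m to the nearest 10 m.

Working in km (1 km = 1000 m; c in km⁻¹ = c in m⁻¹ × 1000):
Invert Athy's law: d = ln(φ₀/φ) / c
d = ln(0.64/0.22) / 0.494 = ln(2.909) / 0.494 = 1.0678 / 0.494 = 2.162 km

2160 m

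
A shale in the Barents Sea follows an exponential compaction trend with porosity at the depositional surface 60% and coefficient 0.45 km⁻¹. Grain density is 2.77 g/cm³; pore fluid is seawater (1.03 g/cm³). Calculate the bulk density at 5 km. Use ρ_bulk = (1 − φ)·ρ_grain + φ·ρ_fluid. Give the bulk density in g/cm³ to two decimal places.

2.66 g/cm³

Porosity at depth: phi = 0.6·exp(−0.45×5) = 0.6×0.1054 = 0.0632
Bulk density: ρ_b = (1−phi)ρ_g + phi·ρ_f = 0.9368×2.77 + 0.0632×1.03
       = 2.595 + 0.065 = 2.660 g/cm³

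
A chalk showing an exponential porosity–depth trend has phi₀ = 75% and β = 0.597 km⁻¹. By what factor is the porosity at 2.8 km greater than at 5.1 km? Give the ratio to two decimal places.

3.95

phi(d₁)/phi(d₂) = e^(−β·d₁)/e^(−β·d₂) = e^{β(d₂−d₁)}
= exp(0.597 × 2.3) = exp(1.373) = 3.9476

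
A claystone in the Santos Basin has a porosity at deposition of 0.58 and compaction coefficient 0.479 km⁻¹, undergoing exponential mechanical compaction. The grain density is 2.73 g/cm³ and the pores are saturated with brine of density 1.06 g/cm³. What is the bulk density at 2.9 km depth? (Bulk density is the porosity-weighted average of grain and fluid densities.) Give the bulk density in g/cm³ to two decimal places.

Porosity at depth: phi = 0.58·exp(−0.479×2.9) = 0.58×0.2493 = 0.1446
Bulk density: ρ_b = (1−phi)ρ_g + phi·ρ_f = 0.8554×2.73 + 0.1446×1.06
       = 2.335 + 0.153 = 2.489 g/cm³

2.49 g/cm³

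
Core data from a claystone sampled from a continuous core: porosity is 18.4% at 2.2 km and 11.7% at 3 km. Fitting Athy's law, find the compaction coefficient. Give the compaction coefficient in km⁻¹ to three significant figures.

0.566 km⁻¹

Athy: φ(Z) = φ₀ e^(−kZ) ⇒ φ₁/φ₂ = e^{k(Z₂−Z₁)} ⇒ k = ln(φ₁/φ₂)/(Z₂−Z₁)
k = ln(0.184/0.117) / (3 − 2.2) = ln(1.573) / 0.8 = 0.4528 / 0.8 = 0.566 km⁻¹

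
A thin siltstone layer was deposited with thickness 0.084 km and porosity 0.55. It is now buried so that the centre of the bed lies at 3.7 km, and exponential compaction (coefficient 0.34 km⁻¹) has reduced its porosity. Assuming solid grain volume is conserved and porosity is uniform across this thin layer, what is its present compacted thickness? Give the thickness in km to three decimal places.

Porosity at 3.7 km: phi = 0.55·exp(−0.34×3.7) = 0.1563
Solid-volume conservation: h(1−phi) = h₀(1−phi₀) ⇒ h = h₀·(1−phi₀)/(1−phi)
h = 0.084 × (1 − 0.55)/(1 − 0.1563) = 0.084 × 0.5334 = 0.0448 km

0.045 km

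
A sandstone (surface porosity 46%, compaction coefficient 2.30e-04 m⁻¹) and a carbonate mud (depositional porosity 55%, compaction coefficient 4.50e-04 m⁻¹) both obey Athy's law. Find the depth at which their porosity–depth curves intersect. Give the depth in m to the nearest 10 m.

Working in km (1 km = 1000 m; c in km⁻¹ = c in m⁻¹ × 1000):
Set n₀ₐ e^(−cₐz) = n₀ᵦ e^(−cᵦz) ⇒ ln(n₀ₐ/n₀ᵦ) = (cₐ − cᵦ)·z
z = ln(0.46/0.55) / (0.23 − 0.45) = -0.1787 / -0.22 = 0.812 km

810 m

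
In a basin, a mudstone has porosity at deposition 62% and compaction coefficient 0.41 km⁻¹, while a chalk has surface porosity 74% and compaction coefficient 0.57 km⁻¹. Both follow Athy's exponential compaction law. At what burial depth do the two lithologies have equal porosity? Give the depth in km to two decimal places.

Set phi₀ₐ e^(−kₐZ) = phi₀ᵦ e^(−kᵦZ) ⇒ ln(phi₀ₐ/phi₀ᵦ) = (kₐ − kᵦ)·Z
Z = ln(0.62/0.74) / (0.41 − 0.57) = -0.1769 / -0.16 = 1.106 km

1.11 km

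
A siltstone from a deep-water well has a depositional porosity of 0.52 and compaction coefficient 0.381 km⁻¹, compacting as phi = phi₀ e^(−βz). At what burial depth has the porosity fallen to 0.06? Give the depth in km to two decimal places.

5.67 km

Invert Athy's law: z = ln(phi₀/phi) / β
z = ln(0.52/0.06) / 0.381 = ln(8.667) / 0.381 = 2.1595 / 0.381 = 5.668 km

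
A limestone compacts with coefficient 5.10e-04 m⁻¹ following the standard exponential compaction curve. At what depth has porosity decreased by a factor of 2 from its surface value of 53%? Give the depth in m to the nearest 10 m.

Working in km (1 km = 1000 m; k in km⁻¹ = k in m⁻¹ × 1000):
n/n₀ = 1/2 ⇒ exp(−k·z) = 1/2 ⇒ z = ln(2) / k
z = 0.6931 / 0.51 = 1.359 km

1360 m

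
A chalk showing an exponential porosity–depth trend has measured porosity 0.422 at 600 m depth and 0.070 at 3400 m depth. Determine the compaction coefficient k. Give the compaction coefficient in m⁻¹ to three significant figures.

Working in km (1 km = 1000 m; k in km⁻¹ = k in m⁻¹ × 1000):
Athy: n(z) = n₀ e^(−kz) ⇒ n₁/n₂ = e^{k(z₂−z₁)} ⇒ k = ln(n₁/n₂)/(z₂−z₁)
k = ln(0.422/0.07) / (3.4 − 0.6) = ln(6.029) / 2.8 = 1.7965 / 2.8 = 0.6416 km⁻¹

0.000642 m⁻¹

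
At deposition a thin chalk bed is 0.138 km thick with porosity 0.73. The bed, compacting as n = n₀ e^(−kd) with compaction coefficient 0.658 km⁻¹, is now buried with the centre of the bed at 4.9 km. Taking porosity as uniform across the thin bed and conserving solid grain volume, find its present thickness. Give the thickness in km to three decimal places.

Porosity at 4.9 km: n = 0.73·exp(−0.658×4.9) = 0.0290
Solid-volume conservation: h(1−n) = h₀(1−n₀) ⇒ h = h₀·(1−n₀)/(1−n)
h = 0.138 × (1 − 0.73)/(1 − 0.0290) = 0.138 × 0.2781 = 0.0384 km

0.038 km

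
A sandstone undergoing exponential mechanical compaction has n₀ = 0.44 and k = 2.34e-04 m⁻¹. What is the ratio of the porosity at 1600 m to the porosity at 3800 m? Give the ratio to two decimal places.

1.67

Working in km (1 km = 1000 m; k in km⁻¹ = k in m⁻¹ × 1000):
n(Z₁)/n(Z₂) = e^(−k·Z₁)/e^(−k·Z₂) = e^{k(Z₂−Z₁)}
= exp(0.234 × 2.2) = exp(0.5148) = 1.6733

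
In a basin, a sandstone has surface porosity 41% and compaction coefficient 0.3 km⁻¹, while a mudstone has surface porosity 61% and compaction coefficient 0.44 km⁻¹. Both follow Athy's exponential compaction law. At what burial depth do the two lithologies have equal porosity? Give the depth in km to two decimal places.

2.84 km

Set n₀ₐ e^(−βₐz) = n₀ᵦ e^(−βᵦz) ⇒ ln(n₀ₐ/n₀ᵦ) = (βₐ − βᵦ)·z
z = ln(0.41/0.61) / (0.3 − 0.44) = -0.3973 / -0.14 = 2.838 km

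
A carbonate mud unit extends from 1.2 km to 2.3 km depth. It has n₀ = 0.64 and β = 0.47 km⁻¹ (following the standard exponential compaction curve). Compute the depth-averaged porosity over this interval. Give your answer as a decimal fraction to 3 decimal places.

⟨n⟩ = (1/(Z₂−Z₁)) ∫ n₀ e^(−βZ) dZ = n₀·(e^(−β·Z₁) − e^(−β·Z₂)) / (β·(Z₂−Z₁))
e^(−0.47×1.2) = 0.5689; e^(−0.47×2.3) = 0.3393
⟨n⟩ = 0.64 × (0.5689 − 0.3393) / (0.47 × 1.1) = 0.64 × 0.4442 = 0.2843

0.284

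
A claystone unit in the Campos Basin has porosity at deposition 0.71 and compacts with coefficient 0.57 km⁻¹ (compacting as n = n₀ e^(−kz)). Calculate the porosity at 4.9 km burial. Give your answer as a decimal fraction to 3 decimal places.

n = n₀·exp(−k·z) = 0.71 × exp(−0.57 × 4.9) = 0.71 × exp(−2.793)
  = 0.71 × 0.0612 = 0.0435

0.043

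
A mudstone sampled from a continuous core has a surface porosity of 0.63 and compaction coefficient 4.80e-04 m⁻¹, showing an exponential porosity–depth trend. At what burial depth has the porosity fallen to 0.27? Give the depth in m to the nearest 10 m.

Working in km (1 km = 1000 m; k in km⁻¹ = k in m⁻¹ × 1000):
Invert Athy's law: d = ln(φ₀/φ) / k
d = ln(0.63/0.27) / 0.48 = ln(2.333) / 0.48 = 0.8473 / 0.48 = 1.765 km

1770 m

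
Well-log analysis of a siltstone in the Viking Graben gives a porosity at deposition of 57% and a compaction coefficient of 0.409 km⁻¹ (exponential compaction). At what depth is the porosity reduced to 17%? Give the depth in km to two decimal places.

2.96 km

Invert Athy's law: Z = ln(phi₀/phi) / β
Z = ln(0.57/0.17) / 0.409 = ln(3.353) / 0.409 = 1.2098 / 0.409 = 2.958 km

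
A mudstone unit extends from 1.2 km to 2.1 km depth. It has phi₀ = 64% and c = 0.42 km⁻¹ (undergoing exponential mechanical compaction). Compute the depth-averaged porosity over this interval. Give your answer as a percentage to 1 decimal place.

32.2%

⟨phi⟩ = (1/(Z₂−Z₁)) ∫ phi₀ e^(−cZ) dZ = phi₀·(e^(−c·Z₁) − e^(−c·Z₂)) / (c·(Z₂−Z₁))
e^(−0.42×1.2) = 0.6041; e^(−0.42×2.1) = 0.4140
⟨phi⟩ = 0.64 × (0.6041 − 0.4140) / (0.42 × 0.9) = 0.64 × 0.5031 = 0.3220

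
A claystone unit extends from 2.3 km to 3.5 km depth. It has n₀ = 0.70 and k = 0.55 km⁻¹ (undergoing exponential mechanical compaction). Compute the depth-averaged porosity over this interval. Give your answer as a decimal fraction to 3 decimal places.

⟨n⟩ = (1/(Z₂−Z₁)) ∫ n₀ e^(−kZ) dZ = n₀·(e^(−k·Z₁) − e^(−k·Z₂)) / (k·(Z₂−Z₁))
e^(−0.55×2.3) = 0.2822; e^(−0.55×3.5) = 0.1459
⟨n⟩ = 0.7 × (0.2822 − 0.1459) / (0.55 × 1.2) = 0.7 × 0.2066 = 0.1446

0.145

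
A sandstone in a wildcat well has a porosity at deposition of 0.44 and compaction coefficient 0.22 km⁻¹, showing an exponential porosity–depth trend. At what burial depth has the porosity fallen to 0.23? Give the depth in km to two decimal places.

2.95 km

Invert Athy's law: d = ln(n₀/n) / c
d = ln(0.44/0.23) / 0.22 = ln(1.913) / 0.22 = 0.6487 / 0.22 = 2.949 km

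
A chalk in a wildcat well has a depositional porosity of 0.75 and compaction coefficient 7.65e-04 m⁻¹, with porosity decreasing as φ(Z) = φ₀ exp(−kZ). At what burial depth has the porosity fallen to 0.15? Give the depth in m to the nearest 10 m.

2100 m

Working in km (1 km = 1000 m; k in km⁻¹ = k in m⁻¹ × 1000):
Invert Athy's law: Z = ln(φ₀/φ) / k
Z = ln(0.75/0.15) / 0.765 = ln(5) / 0.765 = 1.6094 / 0.765 = 2.104 km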